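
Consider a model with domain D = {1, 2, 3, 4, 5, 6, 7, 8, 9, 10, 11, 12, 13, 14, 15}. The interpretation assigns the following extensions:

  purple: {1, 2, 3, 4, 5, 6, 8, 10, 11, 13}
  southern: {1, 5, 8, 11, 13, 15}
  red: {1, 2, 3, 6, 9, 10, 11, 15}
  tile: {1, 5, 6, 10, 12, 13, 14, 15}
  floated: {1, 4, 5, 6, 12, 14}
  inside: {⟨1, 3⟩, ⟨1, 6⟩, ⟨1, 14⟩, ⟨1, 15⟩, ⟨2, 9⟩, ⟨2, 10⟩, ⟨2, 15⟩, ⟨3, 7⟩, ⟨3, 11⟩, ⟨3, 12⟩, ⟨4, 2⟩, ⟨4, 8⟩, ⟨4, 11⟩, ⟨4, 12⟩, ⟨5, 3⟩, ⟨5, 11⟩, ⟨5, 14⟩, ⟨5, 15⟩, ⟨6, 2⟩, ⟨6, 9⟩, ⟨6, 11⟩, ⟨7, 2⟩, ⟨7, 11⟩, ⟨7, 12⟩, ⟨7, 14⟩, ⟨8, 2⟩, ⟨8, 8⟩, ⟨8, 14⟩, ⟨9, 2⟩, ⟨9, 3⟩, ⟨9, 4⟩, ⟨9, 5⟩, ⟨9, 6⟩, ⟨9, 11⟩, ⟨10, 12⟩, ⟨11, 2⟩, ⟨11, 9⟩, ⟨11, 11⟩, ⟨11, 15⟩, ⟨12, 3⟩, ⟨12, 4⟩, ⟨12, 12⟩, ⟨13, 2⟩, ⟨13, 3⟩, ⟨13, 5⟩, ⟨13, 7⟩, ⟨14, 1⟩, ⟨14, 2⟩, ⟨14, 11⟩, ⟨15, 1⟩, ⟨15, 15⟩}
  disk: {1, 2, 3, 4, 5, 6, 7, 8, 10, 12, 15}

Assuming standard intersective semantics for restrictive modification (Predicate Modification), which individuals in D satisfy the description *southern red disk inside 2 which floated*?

{ }

⟦inside 2⟧ = {x : ⟨x, 2⟩ ∈ ⟦inside⟧} = {4, 6, 7, 8, 9, 11, 13, 14}
⟦which floated⟧ = ⟦floated⟧ = {1, 4, 5, 6, 12, 14}
⟦disk⟧ = {1, 2, 3, 4, 5, 6, 7, 8, 10, 12, 15}
… ∩ ⟦inside 2⟧ = {1, 2, 3, 4, 5, 6, 7, 8, 10, 12, 15} ∩ {4, 6, 7, 8, 9, 11, 13, 14} = {4, 6, 7, 8}
… ∩ ⟦which floated⟧ = {4, 6, 7, 8} ∩ {1, 4, 5, 6, 12, 14} = {4, 6}
… ∩ ⟦southern⟧ = {4, 6} ∩ {1, 5, 8, 11, 13, 15} = ∅
… ∩ ⟦red⟧ = ∅ ∩ {1, 2, 3, 6, 9, 10, 11, 15} = ∅
So ⟦southern red disk inside 2 which floated⟧ = { }.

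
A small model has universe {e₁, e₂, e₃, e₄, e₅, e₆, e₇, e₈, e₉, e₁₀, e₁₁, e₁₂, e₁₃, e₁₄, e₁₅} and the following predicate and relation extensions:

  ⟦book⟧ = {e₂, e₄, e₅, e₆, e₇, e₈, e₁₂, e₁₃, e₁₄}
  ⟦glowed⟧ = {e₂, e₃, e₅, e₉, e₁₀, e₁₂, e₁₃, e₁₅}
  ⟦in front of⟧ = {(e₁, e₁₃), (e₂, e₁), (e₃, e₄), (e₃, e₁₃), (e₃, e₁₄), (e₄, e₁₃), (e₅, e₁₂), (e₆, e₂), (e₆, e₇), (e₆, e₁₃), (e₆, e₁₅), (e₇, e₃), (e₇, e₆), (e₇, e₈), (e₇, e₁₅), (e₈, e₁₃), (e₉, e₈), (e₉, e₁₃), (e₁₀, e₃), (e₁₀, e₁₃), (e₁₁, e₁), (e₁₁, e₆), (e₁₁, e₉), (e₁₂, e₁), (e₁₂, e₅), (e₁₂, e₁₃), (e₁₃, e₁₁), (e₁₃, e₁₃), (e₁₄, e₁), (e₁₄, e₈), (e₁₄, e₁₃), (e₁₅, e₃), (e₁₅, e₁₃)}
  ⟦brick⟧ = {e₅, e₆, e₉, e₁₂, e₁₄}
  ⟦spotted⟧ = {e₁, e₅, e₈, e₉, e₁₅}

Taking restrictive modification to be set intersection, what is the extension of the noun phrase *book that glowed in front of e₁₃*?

⟦that glowed⟧ = ⟦glowed⟧ = {e₂, e₃, e₅, e₉, e₁₀, e₁₂, e₁₃, e₁₅}
⟦in front of e₁₃⟧ = {x : ⟨x, e₁₃⟩ ∈ ⟦in front of⟧} = {e₁, e₃, e₄, e₆, e₈, e₉, e₁₀, e₁₂, e₁₃, e₁₄, e₁₅}
⟦book⟧ = {e₂, e₄, e₅, e₆, e₇, e₈, e₁₂, e₁₃, e₁₄}
… ∩ ⟦that glowed⟧ = {e₂, e₄, e₅, e₆, e₇, e₈, e₁₂, e₁₃, e₁₄} ∩ {e₂, e₃, e₅, e₉, e₁₀, e₁₂, e₁₃, e₁₅} = {e₂, e₅, e₁₂, e₁₃}
… ∩ ⟦in front of e₁₃⟧ = {e₂, e₅, e₁₂, e₁₃} ∩ {e₁, e₃, e₄, e₆, e₈, e₉, e₁₀, e₁₂, e₁₃, e₁₄, e₁₅} = {e₁₂, e₁₃}
So ⟦book that glowed in front of e₁₃⟧ = {e₁₂, e₁₃}.

{e₁₂, e₁₃}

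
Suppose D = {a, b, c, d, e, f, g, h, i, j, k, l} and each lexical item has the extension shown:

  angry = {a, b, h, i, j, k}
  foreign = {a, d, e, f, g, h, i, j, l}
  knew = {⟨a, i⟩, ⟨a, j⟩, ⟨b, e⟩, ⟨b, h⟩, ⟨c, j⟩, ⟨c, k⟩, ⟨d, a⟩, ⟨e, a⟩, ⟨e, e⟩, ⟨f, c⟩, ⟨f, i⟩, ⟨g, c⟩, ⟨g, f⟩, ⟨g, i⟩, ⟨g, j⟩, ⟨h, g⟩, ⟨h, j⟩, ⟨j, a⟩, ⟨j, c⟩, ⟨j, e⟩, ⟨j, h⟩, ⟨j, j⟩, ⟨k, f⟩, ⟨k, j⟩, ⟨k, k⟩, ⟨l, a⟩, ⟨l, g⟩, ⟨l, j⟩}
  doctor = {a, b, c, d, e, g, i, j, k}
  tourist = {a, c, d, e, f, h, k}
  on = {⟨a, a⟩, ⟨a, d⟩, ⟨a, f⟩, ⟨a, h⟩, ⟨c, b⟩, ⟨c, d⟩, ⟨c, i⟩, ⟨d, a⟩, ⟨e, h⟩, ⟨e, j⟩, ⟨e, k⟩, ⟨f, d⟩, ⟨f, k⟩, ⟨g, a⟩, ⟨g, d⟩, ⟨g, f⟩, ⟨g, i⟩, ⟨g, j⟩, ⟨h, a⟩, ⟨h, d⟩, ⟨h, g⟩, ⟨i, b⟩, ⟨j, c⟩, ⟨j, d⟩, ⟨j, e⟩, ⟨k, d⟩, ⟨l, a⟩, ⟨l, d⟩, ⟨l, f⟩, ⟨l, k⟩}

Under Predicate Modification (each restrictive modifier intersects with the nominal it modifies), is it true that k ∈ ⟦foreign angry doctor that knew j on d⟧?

⟦that knew j⟧ = {x : ⟨x, j⟩ ∈ ⟦knew⟧} = {a, c, g, h, j, k, l}
⟦on d⟧ = {x : ⟨x, d⟩ ∈ ⟦on⟧} = {a, c, f, g, h, j, k, l}
⟦doctor⟧ = {a, b, c, d, e, g, i, j, k}
… ∩ ⟦that knew j⟧ = {a, b, c, d, e, g, i, j, k} ∩ {a, c, g, h, j, k, l} = {a, c, g, j, k}
… ∩ ⟦on d⟧ = {a, c, g, j, k} ∩ {a, c, f, g, h, j, k, l} = {a, c, g, j, k}
… ∩ ⟦foreign⟧ = {a, c, g, j, k} ∩ {a, d, e, f, g, h, i, j, l} = {a, g, j}
… ∩ ⟦angry⟧ = {a, g, j} ∩ {a, b, h, i, j, k} = {a, j}
⟦foreign angry doctor that knew j on d⟧ = {a, j}; k ∉ this set.

no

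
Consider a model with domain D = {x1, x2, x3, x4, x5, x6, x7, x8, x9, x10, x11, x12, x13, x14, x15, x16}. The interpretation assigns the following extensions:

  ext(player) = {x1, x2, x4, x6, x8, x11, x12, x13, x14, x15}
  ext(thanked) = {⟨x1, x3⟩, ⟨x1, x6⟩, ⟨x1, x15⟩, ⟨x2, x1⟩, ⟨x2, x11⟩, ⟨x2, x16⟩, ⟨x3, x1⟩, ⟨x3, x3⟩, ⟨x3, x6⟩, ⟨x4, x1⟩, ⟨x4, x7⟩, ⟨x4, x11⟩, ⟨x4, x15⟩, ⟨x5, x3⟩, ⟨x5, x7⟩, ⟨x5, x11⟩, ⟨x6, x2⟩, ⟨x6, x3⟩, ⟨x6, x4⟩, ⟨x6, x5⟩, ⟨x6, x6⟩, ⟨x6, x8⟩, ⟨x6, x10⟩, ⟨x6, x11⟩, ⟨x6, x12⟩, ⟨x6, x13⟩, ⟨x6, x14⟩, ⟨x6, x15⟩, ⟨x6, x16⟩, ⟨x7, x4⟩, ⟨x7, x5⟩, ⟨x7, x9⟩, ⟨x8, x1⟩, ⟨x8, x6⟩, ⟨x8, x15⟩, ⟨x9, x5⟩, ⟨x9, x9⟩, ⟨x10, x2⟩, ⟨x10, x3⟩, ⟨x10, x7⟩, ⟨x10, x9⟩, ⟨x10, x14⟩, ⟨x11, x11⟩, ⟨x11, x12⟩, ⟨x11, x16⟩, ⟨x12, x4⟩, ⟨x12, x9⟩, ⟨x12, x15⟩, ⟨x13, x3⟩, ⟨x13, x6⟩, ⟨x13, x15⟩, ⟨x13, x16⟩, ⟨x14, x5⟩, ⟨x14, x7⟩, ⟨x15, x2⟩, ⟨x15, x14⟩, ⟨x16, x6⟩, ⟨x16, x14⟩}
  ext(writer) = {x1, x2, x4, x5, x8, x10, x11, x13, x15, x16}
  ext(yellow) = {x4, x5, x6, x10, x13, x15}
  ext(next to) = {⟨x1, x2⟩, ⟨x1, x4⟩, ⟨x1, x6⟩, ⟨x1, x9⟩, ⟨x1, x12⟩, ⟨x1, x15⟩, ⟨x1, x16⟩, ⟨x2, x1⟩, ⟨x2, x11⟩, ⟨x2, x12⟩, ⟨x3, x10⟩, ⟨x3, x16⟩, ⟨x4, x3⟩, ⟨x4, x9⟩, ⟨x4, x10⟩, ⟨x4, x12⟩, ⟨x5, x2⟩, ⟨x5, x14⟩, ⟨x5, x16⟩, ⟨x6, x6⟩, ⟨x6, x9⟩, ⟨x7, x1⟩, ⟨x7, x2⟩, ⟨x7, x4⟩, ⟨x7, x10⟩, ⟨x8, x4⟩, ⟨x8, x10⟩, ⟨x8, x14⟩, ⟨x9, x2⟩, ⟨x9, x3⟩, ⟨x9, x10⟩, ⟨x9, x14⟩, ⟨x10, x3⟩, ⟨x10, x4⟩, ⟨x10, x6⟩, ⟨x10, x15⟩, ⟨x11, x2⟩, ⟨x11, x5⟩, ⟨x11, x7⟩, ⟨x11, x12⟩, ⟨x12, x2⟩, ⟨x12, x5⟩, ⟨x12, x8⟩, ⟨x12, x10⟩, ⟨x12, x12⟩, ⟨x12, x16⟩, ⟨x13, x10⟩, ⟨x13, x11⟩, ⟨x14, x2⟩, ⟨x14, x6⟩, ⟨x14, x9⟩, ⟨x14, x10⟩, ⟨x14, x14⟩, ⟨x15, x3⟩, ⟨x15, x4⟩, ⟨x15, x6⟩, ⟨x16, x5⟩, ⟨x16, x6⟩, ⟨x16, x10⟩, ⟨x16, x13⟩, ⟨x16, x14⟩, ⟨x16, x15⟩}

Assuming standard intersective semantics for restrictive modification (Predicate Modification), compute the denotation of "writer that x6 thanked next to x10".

{x4, x8, x13, x16}

⟦that x6 thanked⟧ = {x : ⟨x6, x⟩ ∈ ⟦thanked⟧} = {x2, x3, x4, x5, x6, x8, x10, x11, x12, x13, x14, x15, x16}
⟦next to x10⟧ = {x : ⟨x, x10⟩ ∈ ⟦next to⟧} = {x3, x4, x7, x8, x9, x12, x13, x14, x16}
⟦writer⟧ = {x1, x2, x4, x5, x8, x10, x11, x13, x15, x16}
… ∩ ⟦that x6 thanked⟧ = {x1, x2, x4, x5, x8, x10, x11, x13, x15, x16} ∩ {x2, x3, x4, x5, x6, x8, x10, x11, x12, x13, x14, x15, x16} = {x2, x4, x5, x8, x10, x11, x13, x15, x16}
… ∩ ⟦next to x10⟧ = {x2, x4, x5, x8, x10, x11, x13, x15, x16} ∩ {x3, x4, x7, x8, x9, x12, x13, x14, x16} = {x4, x8, x13, x16}
So ⟦writer that x6 thanked next to x10⟧ = {x4, x8, x13, x16}.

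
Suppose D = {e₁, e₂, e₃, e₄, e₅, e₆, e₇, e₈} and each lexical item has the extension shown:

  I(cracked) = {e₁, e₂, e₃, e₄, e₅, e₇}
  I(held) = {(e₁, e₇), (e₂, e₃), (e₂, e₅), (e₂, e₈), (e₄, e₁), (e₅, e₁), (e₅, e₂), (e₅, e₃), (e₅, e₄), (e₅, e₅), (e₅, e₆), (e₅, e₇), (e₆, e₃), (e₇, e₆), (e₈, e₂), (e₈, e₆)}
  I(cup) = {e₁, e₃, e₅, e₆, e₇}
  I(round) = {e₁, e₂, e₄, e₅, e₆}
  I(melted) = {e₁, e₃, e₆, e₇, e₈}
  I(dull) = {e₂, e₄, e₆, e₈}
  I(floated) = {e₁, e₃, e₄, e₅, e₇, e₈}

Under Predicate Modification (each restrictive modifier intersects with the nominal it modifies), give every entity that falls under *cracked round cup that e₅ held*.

{e₁, e₅}

⟦that e₅ held⟧ = {x : ⟨e₅, x⟩ ∈ ⟦held⟧} = {e₁, e₂, e₃, e₄, e₅, e₆, e₇}
⟦cup⟧ = {e₁, e₃, e₅, e₆, e₇}
… ∩ ⟦that e₅ held⟧ = {e₁, e₃, e₅, e₆, e₇} ∩ {e₁, e₂, e₃, e₄, e₅, e₆, e₇} = {e₁, e₃, e₅, e₆, e₇}
… ∩ ⟦cracked⟧ = {e₁, e₃, e₅, e₆, e₇} ∩ {e₁, e₂, e₃, e₄, e₅, e₇} = {e₁, e₃, e₅, e₇}
… ∩ ⟦round⟧ = {e₁, e₃, e₅, e₇} ∩ {e₁, e₂, e₄, e₅, e₆} = {e₁, e₅}
So ⟦cracked round cup that e₅ held⟧ = {e₁, e₅}.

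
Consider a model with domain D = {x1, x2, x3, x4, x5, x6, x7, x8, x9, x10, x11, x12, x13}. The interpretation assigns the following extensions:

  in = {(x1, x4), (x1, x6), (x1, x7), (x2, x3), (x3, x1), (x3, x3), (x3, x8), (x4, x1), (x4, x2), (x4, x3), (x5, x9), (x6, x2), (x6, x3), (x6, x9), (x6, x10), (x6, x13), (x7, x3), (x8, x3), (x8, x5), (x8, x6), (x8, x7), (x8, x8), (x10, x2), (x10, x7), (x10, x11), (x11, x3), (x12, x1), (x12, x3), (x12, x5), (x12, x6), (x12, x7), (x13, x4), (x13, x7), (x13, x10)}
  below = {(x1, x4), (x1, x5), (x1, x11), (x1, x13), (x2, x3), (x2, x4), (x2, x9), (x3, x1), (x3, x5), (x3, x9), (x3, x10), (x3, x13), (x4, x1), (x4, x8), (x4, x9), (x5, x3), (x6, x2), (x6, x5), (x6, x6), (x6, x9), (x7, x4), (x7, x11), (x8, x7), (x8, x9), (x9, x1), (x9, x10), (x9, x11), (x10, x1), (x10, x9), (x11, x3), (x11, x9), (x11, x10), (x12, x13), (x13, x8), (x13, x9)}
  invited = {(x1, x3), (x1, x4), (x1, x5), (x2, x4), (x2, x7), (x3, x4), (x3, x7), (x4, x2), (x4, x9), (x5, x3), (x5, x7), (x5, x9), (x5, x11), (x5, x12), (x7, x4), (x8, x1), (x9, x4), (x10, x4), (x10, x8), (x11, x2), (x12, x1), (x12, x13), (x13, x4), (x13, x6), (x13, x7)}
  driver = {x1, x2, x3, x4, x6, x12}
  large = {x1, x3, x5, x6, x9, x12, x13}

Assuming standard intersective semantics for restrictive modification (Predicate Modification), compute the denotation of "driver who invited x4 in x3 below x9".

{x2, x3}

⟦who invited x4⟧ = {x : ⟨x, x4⟩ ∈ ⟦invited⟧} = {x1, x2, x3, x7, x9, x10, x13}
⟦in x3⟧ = {x : ⟨x, x3⟩ ∈ ⟦in⟧} = {x2, x3, x4, x6, x7, x8, x11, x12}
⟦below x9⟧ = {x : ⟨x, x9⟩ ∈ ⟦below⟧} = {x2, x3, x4, x6, x8, x10, x11, x13}
⟦driver⟧ = {x1, x2, x3, x4, x6, x12}
… ∩ ⟦who invited x4⟧ = {x1, x2, x3, x4, x6, x12} ∩ {x1, x2, x3, x7, x9, x10, x13} = {x1, x2, x3}
… ∩ ⟦in x3⟧ = {x1, x2, x3} ∩ {x2, x3, x4, x6, x7, x8, x11, x12} = {x2, x3}
… ∩ ⟦below x9⟧ = {x2, x3} ∩ {x2, x3, x4, x6, x8, x10, x11, x13} = {x2, x3}
So ⟦driver who invited x4 in x3 below x9⟧ = {x2, x3}.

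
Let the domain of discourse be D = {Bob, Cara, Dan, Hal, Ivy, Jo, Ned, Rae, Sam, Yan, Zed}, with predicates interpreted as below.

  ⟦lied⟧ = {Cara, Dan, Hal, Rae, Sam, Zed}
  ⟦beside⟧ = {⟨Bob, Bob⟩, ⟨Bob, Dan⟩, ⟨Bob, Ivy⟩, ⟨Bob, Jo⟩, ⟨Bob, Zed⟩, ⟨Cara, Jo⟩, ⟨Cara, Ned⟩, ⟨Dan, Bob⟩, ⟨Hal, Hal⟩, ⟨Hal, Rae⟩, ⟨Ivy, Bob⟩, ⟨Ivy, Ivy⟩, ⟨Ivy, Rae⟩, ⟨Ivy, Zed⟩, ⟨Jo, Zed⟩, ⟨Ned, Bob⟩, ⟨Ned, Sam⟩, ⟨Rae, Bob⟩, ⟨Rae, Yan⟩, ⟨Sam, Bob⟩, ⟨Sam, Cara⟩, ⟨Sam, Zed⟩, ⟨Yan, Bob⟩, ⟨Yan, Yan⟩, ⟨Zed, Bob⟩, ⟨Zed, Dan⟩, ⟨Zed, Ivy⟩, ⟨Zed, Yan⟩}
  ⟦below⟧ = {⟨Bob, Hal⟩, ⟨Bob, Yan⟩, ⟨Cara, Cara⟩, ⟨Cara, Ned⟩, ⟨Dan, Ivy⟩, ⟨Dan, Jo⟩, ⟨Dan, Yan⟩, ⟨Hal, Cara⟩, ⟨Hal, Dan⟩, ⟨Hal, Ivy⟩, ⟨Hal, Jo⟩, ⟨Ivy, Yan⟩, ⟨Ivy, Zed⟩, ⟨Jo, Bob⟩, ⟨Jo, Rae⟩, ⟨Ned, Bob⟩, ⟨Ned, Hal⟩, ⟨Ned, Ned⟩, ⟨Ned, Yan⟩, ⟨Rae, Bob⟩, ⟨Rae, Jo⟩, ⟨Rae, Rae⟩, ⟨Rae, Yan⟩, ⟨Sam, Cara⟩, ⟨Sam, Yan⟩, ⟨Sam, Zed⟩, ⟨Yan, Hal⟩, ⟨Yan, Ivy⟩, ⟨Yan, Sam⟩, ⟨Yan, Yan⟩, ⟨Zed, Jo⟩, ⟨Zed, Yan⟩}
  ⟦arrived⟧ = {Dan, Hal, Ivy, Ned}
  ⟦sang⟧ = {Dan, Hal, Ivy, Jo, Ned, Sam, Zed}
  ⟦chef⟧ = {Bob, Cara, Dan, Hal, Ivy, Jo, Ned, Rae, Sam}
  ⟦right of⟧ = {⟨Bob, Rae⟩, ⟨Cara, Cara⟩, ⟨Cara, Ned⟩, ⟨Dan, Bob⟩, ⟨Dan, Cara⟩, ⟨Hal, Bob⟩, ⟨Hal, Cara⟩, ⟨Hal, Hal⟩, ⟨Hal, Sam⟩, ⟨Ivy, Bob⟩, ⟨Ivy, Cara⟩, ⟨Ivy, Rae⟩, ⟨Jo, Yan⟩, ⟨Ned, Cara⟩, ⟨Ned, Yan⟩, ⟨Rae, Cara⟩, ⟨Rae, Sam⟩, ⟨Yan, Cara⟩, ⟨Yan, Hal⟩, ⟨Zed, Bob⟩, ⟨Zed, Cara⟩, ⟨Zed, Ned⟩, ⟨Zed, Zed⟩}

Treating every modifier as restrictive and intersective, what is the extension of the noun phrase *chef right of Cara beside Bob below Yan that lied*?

{Dan, Rae}

⟦right of Cara⟧ = {x : ⟨x, Cara⟩ ∈ ⟦right of⟧} = {Cara, Dan, Hal, Ivy, Ned, Rae, Yan, Zed}
⟦beside Bob⟧ = {x : ⟨x, Bob⟩ ∈ ⟦beside⟧} = {Bob, Dan, Ivy, Ned, Rae, Sam, Yan, Zed}
⟦below Yan⟧ = {x : ⟨x, Yan⟩ ∈ ⟦below⟧} = {Bob, Dan, Ivy, Ned, Rae, Sam, Yan, Zed}
⟦that lied⟧ = ⟦lied⟧ = {Cara, Dan, Hal, Rae, Sam, Zed}
⟦chef⟧ = {Bob, Cara, Dan, Hal, Ivy, Jo, Ned, Rae, Sam}
… ∩ ⟦right of Cara⟧ = {Bob, Cara, Dan, Hal, Ivy, Jo, Ned, Rae, Sam} ∩ {Cara, Dan, Hal, Ivy, Ned, Rae, Yan, Zed} = {Cara, Dan, Hal, Ivy, Ned, Rae}
… ∩ ⟦beside Bob⟧ = {Cara, Dan, Hal, Ivy, Ned, Rae} ∩ {Bob, Dan, Ivy, Ned, Rae, Sam, Yan, Zed} = {Dan, Ivy, Ned, Rae}
… ∩ ⟦below Yan⟧ = {Dan, Ivy, Ned, Rae} ∩ {Bob, Dan, Ivy, Ned, Rae, Sam, Yan, Zed} = {Dan, Ivy, Ned, Rae}
… ∩ ⟦that lied⟧ = {Dan, Ivy, Ned, Rae} ∩ {Cara, Dan, Hal, Rae, Sam, Zed} = {Dan, Rae}
So ⟦chef right of Cara beside Bob below Yan that lied⟧ = {Dan, Rae}.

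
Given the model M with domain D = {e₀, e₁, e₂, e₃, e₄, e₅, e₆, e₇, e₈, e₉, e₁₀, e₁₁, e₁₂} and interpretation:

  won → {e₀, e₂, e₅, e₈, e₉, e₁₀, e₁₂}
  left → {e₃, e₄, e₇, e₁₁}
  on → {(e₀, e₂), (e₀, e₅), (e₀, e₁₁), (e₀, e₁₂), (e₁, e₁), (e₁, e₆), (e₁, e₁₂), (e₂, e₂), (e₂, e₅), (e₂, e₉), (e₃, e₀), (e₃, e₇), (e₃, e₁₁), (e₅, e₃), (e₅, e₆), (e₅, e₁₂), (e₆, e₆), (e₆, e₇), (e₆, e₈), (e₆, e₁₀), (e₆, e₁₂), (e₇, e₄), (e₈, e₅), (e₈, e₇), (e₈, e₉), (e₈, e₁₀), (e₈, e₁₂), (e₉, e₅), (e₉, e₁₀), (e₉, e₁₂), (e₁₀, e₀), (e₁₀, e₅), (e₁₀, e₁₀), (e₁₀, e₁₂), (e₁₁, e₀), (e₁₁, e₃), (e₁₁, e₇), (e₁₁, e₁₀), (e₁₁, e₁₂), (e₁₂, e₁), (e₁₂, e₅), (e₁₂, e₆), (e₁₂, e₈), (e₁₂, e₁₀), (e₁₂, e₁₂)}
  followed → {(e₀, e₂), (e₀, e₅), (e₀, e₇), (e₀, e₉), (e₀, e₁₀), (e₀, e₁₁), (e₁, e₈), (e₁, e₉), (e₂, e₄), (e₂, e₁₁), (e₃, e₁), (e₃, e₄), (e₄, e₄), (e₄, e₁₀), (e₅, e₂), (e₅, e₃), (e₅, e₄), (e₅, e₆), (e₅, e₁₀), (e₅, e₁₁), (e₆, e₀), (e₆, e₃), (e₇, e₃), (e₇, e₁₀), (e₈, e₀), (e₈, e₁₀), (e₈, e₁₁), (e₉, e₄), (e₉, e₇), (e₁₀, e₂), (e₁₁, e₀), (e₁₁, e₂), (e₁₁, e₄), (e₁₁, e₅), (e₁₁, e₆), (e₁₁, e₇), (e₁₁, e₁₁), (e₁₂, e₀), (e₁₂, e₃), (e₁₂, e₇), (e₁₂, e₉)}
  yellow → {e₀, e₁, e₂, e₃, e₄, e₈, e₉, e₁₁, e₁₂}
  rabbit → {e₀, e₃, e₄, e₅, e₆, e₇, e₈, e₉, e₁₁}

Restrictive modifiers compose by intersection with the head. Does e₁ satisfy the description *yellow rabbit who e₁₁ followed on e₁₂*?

⟦who e₁₁ followed⟧ = {x : ⟨e₁₁, x⟩ ∈ ⟦followed⟧} = {e₀, e₂, e₄, e₅, e₆, e₇, e₁₁}
⟦on e₁₂⟧ = {x : ⟨x, e₁₂⟩ ∈ ⟦on⟧} = {e₀, e₁, e₅, e₆, e₈, e₉, e₁₀, e₁₁, e₁₂}
⟦rabbit⟧ = {e₀, e₃, e₄, e₅, e₆, e₇, e₈, e₉, e₁₁}
… ∩ ⟦who e₁₁ followed⟧ = {e₀, e₃, e₄, e₅, e₆, e₇, e₈, e₉, e₁₁} ∩ {e₀, e₂, e₄, e₅, e₆, e₇, e₁₁} = {e₀, e₄, e₅, e₆, e₇, e₁₁}
… ∩ ⟦on e₁₂⟧ = {e₀, e₄, e₅, e₆, e₇, e₁₁} ∩ {e₀, e₁, e₅, e₆, e₈, e₉, e₁₀, e₁₁, e₁₂} = {e₀, e₅, e₆, e₁₁}
… ∩ ⟦yellow⟧ = {e₀, e₅, e₆, e₁₁} ∩ {e₀, e₁, e₂, e₃, e₄, e₈, e₉, e₁₁, e₁₂} = {e₀, e₁₁}
⟦yellow rabbit who e₁₁ followed on e₁₂⟧ = {e₀, e₁₁}; e₁ ∉ this set.

no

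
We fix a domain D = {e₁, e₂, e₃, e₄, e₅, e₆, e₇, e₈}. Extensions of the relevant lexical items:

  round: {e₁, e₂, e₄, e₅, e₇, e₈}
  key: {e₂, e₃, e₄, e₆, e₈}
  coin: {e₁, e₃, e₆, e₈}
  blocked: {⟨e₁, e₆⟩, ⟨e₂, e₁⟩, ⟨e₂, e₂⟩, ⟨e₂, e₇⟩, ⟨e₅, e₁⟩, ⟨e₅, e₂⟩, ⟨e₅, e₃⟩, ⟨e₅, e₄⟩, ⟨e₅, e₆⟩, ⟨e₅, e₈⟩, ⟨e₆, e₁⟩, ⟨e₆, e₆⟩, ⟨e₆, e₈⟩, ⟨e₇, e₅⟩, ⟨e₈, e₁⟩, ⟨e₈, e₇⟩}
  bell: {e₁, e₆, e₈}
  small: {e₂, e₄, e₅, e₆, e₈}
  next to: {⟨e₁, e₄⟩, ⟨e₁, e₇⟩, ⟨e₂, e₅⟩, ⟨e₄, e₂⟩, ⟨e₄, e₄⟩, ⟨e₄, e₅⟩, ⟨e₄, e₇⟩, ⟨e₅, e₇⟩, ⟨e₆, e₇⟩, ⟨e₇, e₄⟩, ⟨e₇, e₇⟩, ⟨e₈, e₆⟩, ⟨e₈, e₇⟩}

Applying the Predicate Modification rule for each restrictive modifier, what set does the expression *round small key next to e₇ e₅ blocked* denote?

{e₄, e₈}

⟦next to e₇⟧ = {x : ⟨x, e₇⟩ ∈ ⟦next to⟧} = {e₁, e₄, e₅, e₆, e₇, e₈}
⟦e₅ blocked⟧ = {x : ⟨e₅, x⟩ ∈ ⟦blocked⟧} = {e₁, e₂, e₃, e₄, e₆, e₈}
⟦key⟧ = {e₂, e₃, e₄, e₆, e₈}
… ∩ ⟦next to e₇⟧ = {e₂, e₃, e₄, e₆, e₈} ∩ {e₁, e₄, e₅, e₆, e₇, e₈} = {e₄, e₆, e₈}
… ∩ ⟦e₅ blocked⟧ = {e₄, e₆, e₈} ∩ {e₁, e₂, e₃, e₄, e₆, e₈} = {e₄, e₆, e₈}
… ∩ ⟦round⟧ = {e₄, e₆, e₈} ∩ {e₁, e₂, e₄, e₅, e₇, e₈} = {e₄, e₈}
… ∩ ⟦small⟧ = {e₄, e₈} ∩ {e₂, e₄, e₅, e₆, e₈} = {e₄, e₈}
So ⟦round small key next to e₇ e₅ blocked⟧ = {e₄, e₈}.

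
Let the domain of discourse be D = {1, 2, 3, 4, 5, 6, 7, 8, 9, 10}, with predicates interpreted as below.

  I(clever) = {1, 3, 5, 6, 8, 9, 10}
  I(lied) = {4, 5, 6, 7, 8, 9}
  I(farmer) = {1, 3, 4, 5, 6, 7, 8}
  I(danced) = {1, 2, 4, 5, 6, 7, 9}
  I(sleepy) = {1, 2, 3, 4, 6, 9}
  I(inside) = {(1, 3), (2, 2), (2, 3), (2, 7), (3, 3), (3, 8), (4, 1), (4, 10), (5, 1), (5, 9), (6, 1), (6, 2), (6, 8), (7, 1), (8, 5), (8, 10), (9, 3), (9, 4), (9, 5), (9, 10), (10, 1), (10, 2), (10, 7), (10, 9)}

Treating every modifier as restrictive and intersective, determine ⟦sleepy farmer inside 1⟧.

{4, 6}

⟦inside 1⟧ = {x : ⟨x, 1⟩ ∈ ⟦inside⟧} = {4, 5, 6, 7, 10}
⟦farmer⟧ = {1, 3, 4, 5, 6, 7, 8}
… ∩ ⟦inside 1⟧ = {1, 3, 4, 5, 6, 7, 8} ∩ {4, 5, 6, 7, 10} = {4, 5, 6, 7}
… ∩ ⟦sleepy⟧ = {4, 5, 6, 7} ∩ {1, 2, 3, 4, 6, 9} = {4, 6}
So ⟦sleepy farmer inside 1⟧ = {4, 6}.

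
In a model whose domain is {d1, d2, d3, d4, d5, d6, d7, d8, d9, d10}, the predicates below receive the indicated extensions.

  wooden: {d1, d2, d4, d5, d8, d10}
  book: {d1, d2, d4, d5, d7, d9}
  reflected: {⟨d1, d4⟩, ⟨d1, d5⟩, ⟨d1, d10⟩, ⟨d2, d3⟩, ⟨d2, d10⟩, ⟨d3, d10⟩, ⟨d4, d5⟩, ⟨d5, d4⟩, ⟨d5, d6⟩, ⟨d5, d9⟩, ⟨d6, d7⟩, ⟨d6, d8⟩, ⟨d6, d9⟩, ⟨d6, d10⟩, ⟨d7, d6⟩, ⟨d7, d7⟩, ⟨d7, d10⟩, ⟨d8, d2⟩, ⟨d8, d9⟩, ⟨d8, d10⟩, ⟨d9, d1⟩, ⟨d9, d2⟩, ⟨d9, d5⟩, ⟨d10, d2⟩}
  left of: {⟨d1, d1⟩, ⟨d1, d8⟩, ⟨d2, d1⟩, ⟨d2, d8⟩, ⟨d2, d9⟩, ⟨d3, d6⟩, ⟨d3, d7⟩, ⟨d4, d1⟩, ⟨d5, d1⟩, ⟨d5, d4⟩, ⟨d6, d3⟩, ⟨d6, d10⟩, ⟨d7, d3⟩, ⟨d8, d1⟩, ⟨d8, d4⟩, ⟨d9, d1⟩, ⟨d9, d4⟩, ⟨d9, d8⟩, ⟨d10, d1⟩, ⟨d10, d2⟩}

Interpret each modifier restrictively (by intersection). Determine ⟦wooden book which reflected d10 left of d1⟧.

{d1, d2}

⟦which reflected d10⟧ = {x : ⟨x, d10⟩ ∈ ⟦reflected⟧} = {d1, d2, d3, d6, d7, d8}
⟦left of d1⟧ = {x : ⟨x, d1⟩ ∈ ⟦left of⟧} = {d1, d2, d4, d5, d8, d9, d10}
⟦book⟧ = {d1, d2, d4, d5, d7, d9}
… ∩ ⟦which reflected d10⟧ = {d1, d2, d4, d5, d7, d9} ∩ {d1, d2, d3, d6, d7, d8} = {d1, d2, d7}
… ∩ ⟦left of d1⟧ = {d1, d2, d7} ∩ {d1, d2, d4, d5, d8, d9, d10} = {d1, d2}
… ∩ ⟦wooden⟧ = {d1, d2} ∩ {d1, d2, d4, d5, d8, d10} = {d1, d2}
So ⟦wooden book which reflected d10 left of d1⟧ = {d1, d2}.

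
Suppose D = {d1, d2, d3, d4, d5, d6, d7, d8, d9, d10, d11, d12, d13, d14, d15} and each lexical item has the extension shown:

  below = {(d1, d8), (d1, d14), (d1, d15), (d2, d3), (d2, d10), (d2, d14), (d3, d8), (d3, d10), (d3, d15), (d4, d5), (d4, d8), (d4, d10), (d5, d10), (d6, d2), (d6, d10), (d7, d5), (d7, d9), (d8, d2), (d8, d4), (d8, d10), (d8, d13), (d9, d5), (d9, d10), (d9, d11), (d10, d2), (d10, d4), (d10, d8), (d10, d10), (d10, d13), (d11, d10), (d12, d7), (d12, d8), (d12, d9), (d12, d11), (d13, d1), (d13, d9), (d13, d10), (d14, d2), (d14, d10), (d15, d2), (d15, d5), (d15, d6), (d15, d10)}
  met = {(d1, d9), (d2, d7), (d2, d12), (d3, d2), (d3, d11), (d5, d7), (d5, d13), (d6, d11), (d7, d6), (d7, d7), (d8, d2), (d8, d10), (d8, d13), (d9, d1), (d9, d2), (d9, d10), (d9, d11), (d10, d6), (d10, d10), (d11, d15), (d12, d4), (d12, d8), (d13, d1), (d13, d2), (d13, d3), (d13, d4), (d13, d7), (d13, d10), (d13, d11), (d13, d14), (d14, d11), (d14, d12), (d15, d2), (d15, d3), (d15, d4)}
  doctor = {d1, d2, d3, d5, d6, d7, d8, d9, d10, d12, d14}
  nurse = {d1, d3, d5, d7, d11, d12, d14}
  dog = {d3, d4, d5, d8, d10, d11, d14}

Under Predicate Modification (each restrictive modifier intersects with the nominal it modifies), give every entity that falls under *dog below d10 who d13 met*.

⟦below d10⟧ = {x : ⟨x, d10⟩ ∈ ⟦below⟧} = {d2, d3, d4, d5, d6, d8, d9, d10, d11, d13, d14, d15}
⟦who d13 met⟧ = {x : ⟨d13, x⟩ ∈ ⟦met⟧} = {d1, d2, d3, d4, d7, d10, d11, d14}
⟦dog⟧ = {d3, d4, d5, d8, d10, d11, d14}
… ∩ ⟦below d10⟧ = {d3, d4, d5, d8, d10, d11, d14} ∩ {d2, d3, d4, d5, d6, d8, d9, d10, d11, d13, d14, d15} = {d3, d4, d5, d8, d10, d11, d14}
… ∩ ⟦who d13 met⟧ = {d3, d4, d5, d8, d10, d11, d14} ∩ {d1, d2, d3, d4, d7, d10, d11, d14} = {d3, d4, d10, d11, d14}
So ⟦dog below d10 who d13 met⟧ = {d3, d4, d10, d11, d14}.

{d3, d4, d10, d11, d14}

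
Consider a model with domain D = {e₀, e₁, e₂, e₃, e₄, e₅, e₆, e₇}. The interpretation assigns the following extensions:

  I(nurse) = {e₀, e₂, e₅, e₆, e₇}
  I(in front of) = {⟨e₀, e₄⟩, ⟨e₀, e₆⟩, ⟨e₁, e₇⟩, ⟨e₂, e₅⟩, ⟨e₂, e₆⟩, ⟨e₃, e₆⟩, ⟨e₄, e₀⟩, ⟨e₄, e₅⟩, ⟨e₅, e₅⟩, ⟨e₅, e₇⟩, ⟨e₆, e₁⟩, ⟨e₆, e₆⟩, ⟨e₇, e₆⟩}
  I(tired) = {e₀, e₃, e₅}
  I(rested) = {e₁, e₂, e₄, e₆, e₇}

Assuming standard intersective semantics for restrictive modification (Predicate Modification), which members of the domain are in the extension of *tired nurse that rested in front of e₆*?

⟦that rested⟧ = ⟦rested⟧ = {e₁, e₂, e₄, e₆, e₇}
⟦in front of e₆⟧ = {x : ⟨x, e₆⟩ ∈ ⟦in front of⟧} = {e₀, e₂, e₃, e₆, e₇}
⟦nurse⟧ = {e₀, e₂, e₅, e₆, e₇}
… ∩ ⟦that rested⟧ = {e₀, e₂, e₅, e₆, e₇} ∩ {e₁, e₂, e₄, e₆, e₇} = {e₂, e₆, e₇}
… ∩ ⟦in front of e₆⟧ = {e₂, e₆, e₇} ∩ {e₀, e₂, e₃, e₆, e₇} = {e₂, e₆, e₇}
… ∩ ⟦tired⟧ = {e₂, e₆, e₇} ∩ {e₀, e₃, e₅} = ∅
So ⟦tired nurse that rested in front of e₆⟧ = { }.

{ }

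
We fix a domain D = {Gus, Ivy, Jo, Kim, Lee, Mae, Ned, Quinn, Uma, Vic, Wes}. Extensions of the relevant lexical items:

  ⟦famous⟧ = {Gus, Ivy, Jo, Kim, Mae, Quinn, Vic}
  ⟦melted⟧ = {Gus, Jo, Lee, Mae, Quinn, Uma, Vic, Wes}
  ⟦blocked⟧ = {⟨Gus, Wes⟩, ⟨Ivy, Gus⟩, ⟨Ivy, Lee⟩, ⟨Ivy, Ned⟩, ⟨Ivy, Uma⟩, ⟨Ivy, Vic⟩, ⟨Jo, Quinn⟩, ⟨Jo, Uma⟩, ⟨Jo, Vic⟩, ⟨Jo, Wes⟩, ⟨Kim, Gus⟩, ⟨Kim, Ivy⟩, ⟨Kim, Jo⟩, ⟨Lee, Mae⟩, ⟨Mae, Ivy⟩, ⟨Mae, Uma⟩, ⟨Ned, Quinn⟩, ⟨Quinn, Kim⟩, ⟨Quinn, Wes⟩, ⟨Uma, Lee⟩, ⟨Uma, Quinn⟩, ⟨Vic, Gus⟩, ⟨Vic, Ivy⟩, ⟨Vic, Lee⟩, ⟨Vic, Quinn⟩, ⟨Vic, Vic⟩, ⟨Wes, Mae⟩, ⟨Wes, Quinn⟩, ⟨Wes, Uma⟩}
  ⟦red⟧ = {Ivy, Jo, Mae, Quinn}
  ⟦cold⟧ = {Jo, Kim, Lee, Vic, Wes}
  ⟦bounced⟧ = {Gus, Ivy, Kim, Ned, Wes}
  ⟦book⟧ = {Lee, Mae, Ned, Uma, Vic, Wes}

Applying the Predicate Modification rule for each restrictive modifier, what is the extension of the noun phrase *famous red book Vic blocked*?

⟦Vic blocked⟧ = {x : ⟨Vic, x⟩ ∈ ⟦blocked⟧} = {Gus, Ivy, Lee, Quinn, Vic}
⟦book⟧ = {Lee, Mae, Ned, Uma, Vic, Wes}
… ∩ ⟦Vic blocked⟧ = {Lee, Mae, Ned, Uma, Vic, Wes} ∩ {Gus, Ivy, Lee, Quinn, Vic} = {Lee, Vic}
… ∩ ⟦famous⟧ = {Lee, Vic} ∩ {Gus, Ivy, Jo, Kim, Mae, Quinn, Vic} = {Vic}
… ∩ ⟦red⟧ = {Vic} ∩ {Ivy, Jo, Mae, Quinn} = ∅
So ⟦famous red book Vic blocked⟧ = {}.

{}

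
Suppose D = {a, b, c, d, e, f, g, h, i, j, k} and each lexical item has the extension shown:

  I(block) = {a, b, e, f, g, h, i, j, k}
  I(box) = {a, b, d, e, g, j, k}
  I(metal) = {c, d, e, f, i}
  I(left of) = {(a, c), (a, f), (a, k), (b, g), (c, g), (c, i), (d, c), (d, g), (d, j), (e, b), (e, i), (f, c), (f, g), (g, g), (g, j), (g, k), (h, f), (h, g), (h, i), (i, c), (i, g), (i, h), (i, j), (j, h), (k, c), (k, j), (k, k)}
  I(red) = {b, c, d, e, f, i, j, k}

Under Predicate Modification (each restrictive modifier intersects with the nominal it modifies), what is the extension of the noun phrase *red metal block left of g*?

{f, i}

⟦left of g⟧ = {x : ⟨x, g⟩ ∈ ⟦left of⟧} = {b, c, d, f, g, h, i}
⟦block⟧ = {a, b, e, f, g, h, i, j, k}
… ∩ ⟦left of g⟧ = {a, b, e, f, g, h, i, j, k} ∩ {b, c, d, f, g, h, i} = {b, f, g, h, i}
… ∩ ⟦red⟧ = {b, f, g, h, i} ∩ {b, c, d, e, f, i, j, k} = {b, f, i}
… ∩ ⟦metal⟧ = {b, f, i} ∩ {c, d, e, f, i} = {f, i}
So ⟦red metal block left of g⟧ = {f, i}.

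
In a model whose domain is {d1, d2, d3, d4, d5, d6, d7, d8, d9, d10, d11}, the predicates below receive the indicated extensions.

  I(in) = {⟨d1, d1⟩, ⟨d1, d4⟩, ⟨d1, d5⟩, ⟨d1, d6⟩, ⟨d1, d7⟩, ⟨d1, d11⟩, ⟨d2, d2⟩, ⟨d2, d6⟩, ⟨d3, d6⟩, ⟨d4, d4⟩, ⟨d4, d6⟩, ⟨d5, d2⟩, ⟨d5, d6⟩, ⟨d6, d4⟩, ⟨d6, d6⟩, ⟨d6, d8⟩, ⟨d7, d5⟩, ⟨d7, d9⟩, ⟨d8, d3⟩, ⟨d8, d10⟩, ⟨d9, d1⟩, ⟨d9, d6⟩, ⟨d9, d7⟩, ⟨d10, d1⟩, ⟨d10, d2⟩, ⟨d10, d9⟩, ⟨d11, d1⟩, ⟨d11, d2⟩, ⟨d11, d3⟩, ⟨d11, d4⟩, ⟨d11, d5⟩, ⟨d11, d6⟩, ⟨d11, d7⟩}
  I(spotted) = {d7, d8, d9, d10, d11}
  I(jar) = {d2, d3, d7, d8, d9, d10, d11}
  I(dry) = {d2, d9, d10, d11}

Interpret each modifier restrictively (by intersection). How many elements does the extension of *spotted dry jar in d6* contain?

⟦in d6⟧ = {x : ⟨x, d6⟩ ∈ ⟦in⟧} = {d1, d2, d3, d4, d5, d6, d9, d11}
⟦jar⟧ = {d2, d3, d7, d8, d9, d10, d11}
… ∩ ⟦in d6⟧ = {d2, d3, d7, d8, d9, d10, d11} ∩ {d1, d2, d3, d4, d5, d6, d9, d11} = {d2, d3, d9, d11}
… ∩ ⟦spotted⟧ = {d2, d3, d9, d11} ∩ {d7, d8, d9, d10, d11} = {d9, d11}
… ∩ ⟦dry⟧ = {d9, d11} ∩ {d2, d9, d10, d11} = {d9, d11}
⟦spotted dry jar in d6⟧ = {d9, d11}, so the cardinality is 2.

2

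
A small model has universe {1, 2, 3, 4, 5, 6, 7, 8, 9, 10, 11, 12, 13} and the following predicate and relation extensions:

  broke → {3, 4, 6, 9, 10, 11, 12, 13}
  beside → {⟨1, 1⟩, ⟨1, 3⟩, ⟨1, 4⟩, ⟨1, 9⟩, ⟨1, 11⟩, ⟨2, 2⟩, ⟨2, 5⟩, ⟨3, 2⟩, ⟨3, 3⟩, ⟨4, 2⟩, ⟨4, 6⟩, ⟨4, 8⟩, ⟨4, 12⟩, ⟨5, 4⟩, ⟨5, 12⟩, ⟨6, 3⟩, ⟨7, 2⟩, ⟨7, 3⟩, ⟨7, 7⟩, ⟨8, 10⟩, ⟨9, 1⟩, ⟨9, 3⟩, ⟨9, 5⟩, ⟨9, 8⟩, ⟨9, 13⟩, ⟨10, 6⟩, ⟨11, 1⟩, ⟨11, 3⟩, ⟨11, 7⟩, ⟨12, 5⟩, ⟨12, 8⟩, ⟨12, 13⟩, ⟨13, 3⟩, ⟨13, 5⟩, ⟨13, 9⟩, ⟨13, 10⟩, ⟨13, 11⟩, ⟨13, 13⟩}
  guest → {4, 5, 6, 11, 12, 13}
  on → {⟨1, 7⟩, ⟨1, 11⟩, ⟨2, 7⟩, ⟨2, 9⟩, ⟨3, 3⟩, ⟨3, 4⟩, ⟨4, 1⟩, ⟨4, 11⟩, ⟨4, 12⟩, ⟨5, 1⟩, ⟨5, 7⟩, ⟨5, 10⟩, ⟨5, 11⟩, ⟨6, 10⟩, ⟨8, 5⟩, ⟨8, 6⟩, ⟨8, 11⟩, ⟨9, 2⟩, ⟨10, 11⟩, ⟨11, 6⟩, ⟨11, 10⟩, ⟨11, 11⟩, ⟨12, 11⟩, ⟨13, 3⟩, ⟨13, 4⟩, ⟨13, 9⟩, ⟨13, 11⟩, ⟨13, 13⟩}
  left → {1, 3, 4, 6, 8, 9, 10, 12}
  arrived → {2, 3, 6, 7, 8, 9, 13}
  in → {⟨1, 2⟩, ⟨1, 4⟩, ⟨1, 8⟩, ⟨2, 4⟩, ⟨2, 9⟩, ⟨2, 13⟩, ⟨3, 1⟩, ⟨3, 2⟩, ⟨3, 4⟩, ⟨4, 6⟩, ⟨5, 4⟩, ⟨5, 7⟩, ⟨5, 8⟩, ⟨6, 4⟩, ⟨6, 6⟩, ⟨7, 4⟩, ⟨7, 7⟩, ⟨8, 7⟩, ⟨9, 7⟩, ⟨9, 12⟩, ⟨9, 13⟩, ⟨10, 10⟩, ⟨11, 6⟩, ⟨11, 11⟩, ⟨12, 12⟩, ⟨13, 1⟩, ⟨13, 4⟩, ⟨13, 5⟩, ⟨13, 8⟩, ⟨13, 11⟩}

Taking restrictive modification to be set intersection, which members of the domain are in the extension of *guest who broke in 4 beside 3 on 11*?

⟦who broke⟧ = ⟦broke⟧ = {3, 4, 6, 9, 10, 11, 12, 13}
⟦in 4⟧ = {x : ⟨x, 4⟩ ∈ ⟦in⟧} = {1, 2, 3, 5, 6, 7, 13}
⟦beside 3⟧ = {x : ⟨x, 3⟩ ∈ ⟦beside⟧} = {1, 3, 6, 7, 9, 11, 13}
⟦on 11⟧ = {x : ⟨x, 11⟩ ∈ ⟦on⟧} = {1, 4, 5, 8, 10, 11, 12, 13}
⟦guest⟧ = {4, 5, 6, 11, 12, 13}
… ∩ ⟦who broke⟧ = {4, 5, 6, 11, 12, 13} ∩ {3, 4, 6, 9, 10, 11, 12, 13} = {4, 6, 11, 12, 13}
… ∩ ⟦in 4⟧ = {4, 6, 11, 12, 13} ∩ {1, 2, 3, 5, 6, 7, 13} = {6, 13}
… ∩ ⟦beside 3⟧ = {6, 13} ∩ {1, 3, 6, 7, 9, 11, 13} = {6, 13}
… ∩ ⟦on 11⟧ = {6, 13} ∩ {1, 4, 5, 8, 10, 11, 12, 13} = {13}
So ⟦guest who broke in 4 beside 3 on 11⟧ = {13}.

{13}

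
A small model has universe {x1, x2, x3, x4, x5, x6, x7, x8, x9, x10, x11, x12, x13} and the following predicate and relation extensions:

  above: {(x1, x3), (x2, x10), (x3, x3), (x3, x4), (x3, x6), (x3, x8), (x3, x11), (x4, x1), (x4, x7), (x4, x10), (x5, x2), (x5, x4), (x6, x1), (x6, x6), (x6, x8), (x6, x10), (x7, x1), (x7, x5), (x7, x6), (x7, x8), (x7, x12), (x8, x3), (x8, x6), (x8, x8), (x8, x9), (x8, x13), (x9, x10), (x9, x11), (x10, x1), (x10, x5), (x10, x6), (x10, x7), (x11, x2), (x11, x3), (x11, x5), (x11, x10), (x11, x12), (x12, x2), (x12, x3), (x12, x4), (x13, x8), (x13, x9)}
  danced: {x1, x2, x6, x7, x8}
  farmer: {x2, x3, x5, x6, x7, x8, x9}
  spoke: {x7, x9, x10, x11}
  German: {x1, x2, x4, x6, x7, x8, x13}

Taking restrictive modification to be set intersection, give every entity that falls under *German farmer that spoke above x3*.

⟦that spoke⟧ = ⟦spoke⟧ = {x7, x9, x10, x11}
⟦above x3⟧ = {x : ⟨x, x3⟩ ∈ ⟦above⟧} = {x1, x3, x8, x11, x12}
⟦farmer⟧ = {x2, x3, x5, x6, x7, x8, x9}
… ∩ ⟦that spoke⟧ = {x2, x3, x5, x6, x7, x8, x9} ∩ {x7, x9, x10, x11} = {x7, x9}
… ∩ ⟦above x3⟧ = {x7, x9} ∩ {x1, x3, x8, x11, x12} = ∅
… ∩ ⟦German⟧ = ∅ ∩ {x1, x2, x4, x6, x7, x8, x13} = ∅
So ⟦German farmer that spoke above x3⟧ = ∅.

∅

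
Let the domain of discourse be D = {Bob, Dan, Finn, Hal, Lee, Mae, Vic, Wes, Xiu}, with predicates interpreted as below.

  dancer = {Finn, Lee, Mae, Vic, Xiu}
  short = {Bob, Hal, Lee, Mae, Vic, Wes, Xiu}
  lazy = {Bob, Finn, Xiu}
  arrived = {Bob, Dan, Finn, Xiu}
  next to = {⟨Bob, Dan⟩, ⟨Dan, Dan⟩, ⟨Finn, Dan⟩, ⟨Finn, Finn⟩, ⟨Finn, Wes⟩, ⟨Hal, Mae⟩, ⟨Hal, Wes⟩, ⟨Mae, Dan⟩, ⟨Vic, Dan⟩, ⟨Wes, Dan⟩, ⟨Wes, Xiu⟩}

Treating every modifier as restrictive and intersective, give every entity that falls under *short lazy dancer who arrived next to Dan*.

⟦who arrived⟧ = ⟦arrived⟧ = {Bob, Dan, Finn, Xiu}
⟦next to Dan⟧ = {x : ⟨x, Dan⟩ ∈ ⟦next to⟧} = {Bob, Dan, Finn, Mae, Vic, Wes}
⟦dancer⟧ = {Finn, Lee, Mae, Vic, Xiu}
… ∩ ⟦who arrived⟧ = {Finn, Lee, Mae, Vic, Xiu} ∩ {Bob, Dan, Finn, Xiu} = {Finn, Xiu}
… ∩ ⟦next to Dan⟧ = {Finn, Xiu} ∩ {Bob, Dan, Finn, Mae, Vic, Wes} = {Finn}
… ∩ ⟦short⟧ = {Finn} ∩ {Bob, Hal, Lee, Mae, Vic, Wes, Xiu} = ∅
… ∩ ⟦lazy⟧ = ∅ ∩ {Bob, Finn, Xiu} = ∅
So ⟦short lazy dancer who arrived next to Dan⟧ = { }.

{ }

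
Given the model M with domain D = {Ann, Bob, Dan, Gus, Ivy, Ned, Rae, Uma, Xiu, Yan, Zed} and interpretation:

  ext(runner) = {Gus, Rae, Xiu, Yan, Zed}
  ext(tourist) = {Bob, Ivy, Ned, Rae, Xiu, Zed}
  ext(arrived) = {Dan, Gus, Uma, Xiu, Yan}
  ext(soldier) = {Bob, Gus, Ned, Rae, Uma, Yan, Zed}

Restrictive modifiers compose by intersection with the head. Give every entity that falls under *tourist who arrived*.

{Xiu}

⟦who arrived⟧ = ⟦arrived⟧ = {Dan, Gus, Uma, Xiu, Yan}
⟦tourist⟧ = {Bob, Ivy, Ned, Rae, Xiu, Zed}
… ∩ ⟦who arrived⟧ = {Bob, Ivy, Ned, Rae, Xiu, Zed} ∩ {Dan, Gus, Uma, Xiu, Yan} = {Xiu}
So ⟦tourist who arrived⟧ = {Xiu}.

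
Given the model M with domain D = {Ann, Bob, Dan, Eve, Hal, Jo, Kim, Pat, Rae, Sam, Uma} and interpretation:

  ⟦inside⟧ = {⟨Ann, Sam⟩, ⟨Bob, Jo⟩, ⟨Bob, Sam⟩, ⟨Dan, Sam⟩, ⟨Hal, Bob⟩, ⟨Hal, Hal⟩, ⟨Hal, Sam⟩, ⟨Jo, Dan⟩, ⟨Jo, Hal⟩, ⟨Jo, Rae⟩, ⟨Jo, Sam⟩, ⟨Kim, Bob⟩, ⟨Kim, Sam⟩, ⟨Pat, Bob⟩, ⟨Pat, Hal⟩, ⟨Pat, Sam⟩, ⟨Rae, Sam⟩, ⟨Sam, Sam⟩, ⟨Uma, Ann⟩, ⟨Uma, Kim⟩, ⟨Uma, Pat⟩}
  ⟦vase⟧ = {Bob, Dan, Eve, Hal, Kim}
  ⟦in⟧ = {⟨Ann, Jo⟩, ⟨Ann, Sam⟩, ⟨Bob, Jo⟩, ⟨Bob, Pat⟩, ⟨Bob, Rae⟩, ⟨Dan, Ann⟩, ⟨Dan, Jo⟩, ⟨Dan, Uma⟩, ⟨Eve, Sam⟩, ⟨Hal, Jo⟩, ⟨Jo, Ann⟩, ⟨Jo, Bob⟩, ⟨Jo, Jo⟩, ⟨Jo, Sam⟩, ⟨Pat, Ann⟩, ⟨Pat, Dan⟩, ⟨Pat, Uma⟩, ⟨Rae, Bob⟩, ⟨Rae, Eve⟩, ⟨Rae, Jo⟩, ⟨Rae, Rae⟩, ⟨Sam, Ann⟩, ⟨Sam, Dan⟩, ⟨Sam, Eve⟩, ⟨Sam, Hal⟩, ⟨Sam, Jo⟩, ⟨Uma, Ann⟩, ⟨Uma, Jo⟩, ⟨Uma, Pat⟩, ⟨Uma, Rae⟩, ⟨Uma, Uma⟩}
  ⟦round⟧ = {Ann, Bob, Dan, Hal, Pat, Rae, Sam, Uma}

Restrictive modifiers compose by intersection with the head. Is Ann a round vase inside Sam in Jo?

⟦inside Sam⟧ = {x : ⟨x, Sam⟩ ∈ ⟦inside⟧} = {Ann, Bob, Dan, Hal, Jo, Kim, Pat, Rae, Sam}
⟦in Jo⟧ = {x : ⟨x, Jo⟩ ∈ ⟦in⟧} = {Ann, Bob, Dan, Hal, Jo, Rae, Sam, Uma}
⟦vase⟧ = {Bob, Dan, Eve, Hal, Kim}
… ∩ ⟦inside Sam⟧ = {Bob, Dan, Eve, Hal, Kim} ∩ {Ann, Bob, Dan, Hal, Jo, Kim, Pat, Rae, Sam} = {Bob, Dan, Hal, Kim}
… ∩ ⟦in Jo⟧ = {Bob, Dan, Hal, Kim} ∩ {Ann, Bob, Dan, Hal, Jo, Rae, Sam, Uma} = {Bob, Dan, Hal}
… ∩ ⟦round⟧ = {Bob, Dan, Hal} ∩ {Ann, Bob, Dan, Hal, Pat, Rae, Sam, Uma} = {Bob, Dan, Hal}
⟦round vase inside Sam in Jo⟧ = {Bob, Dan, Hal}; Ann ∉ this set.

no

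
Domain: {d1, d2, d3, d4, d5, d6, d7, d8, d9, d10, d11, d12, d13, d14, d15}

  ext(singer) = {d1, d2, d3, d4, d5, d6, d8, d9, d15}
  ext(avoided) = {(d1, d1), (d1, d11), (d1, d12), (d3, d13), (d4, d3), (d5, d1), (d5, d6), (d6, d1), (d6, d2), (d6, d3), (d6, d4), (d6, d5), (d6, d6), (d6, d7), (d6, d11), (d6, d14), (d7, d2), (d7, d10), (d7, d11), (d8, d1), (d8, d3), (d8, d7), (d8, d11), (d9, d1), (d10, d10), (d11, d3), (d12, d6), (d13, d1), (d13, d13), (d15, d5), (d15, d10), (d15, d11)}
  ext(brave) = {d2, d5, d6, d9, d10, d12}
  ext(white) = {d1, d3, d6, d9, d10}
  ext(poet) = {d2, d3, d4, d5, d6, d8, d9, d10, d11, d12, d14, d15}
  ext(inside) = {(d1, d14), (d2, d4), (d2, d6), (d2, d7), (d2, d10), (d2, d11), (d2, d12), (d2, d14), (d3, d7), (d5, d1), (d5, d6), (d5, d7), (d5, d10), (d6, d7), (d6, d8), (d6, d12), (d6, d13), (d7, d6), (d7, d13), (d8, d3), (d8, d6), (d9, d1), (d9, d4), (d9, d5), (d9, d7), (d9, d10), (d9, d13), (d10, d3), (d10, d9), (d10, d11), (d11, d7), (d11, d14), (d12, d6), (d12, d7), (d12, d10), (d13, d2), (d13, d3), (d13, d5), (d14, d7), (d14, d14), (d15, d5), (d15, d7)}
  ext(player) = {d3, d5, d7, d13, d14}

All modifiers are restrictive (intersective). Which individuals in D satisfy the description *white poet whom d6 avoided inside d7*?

{d3, d6}

⟦whom d6 avoided⟧ = {x : ⟨d6, x⟩ ∈ ⟦avoided⟧} = {d1, d2, d3, d4, d5, d6, d7, d11, d14}
⟦inside d7⟧ = {x : ⟨x, d7⟩ ∈ ⟦inside⟧} = {d2, d3, d5, d6, d9, d11, d12, d14, d15}
⟦poet⟧ = {d2, d3, d4, d5, d6, d8, d9, d10, d11, d12, d14, d15}
… ∩ ⟦whom d6 avoided⟧ = {d2, d3, d4, d5, d6, d8, d9, d10, d11, d12, d14, d15} ∩ {d1, d2, d3, d4, d5, d6, d7, d11, d14} = {d2, d3, d4, d5, d6, d11, d14}
… ∩ ⟦inside d7⟧ = {d2, d3, d4, d5, d6, d11, d14} ∩ {d2, d3, d5, d6, d9, d11, d12, d14, d15} = {d2, d3, d5, d6, d11, d14}
… ∩ ⟦white⟧ = {d2, d3, d5, d6, d11, d14} ∩ {d1, d3, d6, d9, d10} = {d3, d6}
So ⟦white poet whom d6 avoided inside d7⟧ = {d3, d6}.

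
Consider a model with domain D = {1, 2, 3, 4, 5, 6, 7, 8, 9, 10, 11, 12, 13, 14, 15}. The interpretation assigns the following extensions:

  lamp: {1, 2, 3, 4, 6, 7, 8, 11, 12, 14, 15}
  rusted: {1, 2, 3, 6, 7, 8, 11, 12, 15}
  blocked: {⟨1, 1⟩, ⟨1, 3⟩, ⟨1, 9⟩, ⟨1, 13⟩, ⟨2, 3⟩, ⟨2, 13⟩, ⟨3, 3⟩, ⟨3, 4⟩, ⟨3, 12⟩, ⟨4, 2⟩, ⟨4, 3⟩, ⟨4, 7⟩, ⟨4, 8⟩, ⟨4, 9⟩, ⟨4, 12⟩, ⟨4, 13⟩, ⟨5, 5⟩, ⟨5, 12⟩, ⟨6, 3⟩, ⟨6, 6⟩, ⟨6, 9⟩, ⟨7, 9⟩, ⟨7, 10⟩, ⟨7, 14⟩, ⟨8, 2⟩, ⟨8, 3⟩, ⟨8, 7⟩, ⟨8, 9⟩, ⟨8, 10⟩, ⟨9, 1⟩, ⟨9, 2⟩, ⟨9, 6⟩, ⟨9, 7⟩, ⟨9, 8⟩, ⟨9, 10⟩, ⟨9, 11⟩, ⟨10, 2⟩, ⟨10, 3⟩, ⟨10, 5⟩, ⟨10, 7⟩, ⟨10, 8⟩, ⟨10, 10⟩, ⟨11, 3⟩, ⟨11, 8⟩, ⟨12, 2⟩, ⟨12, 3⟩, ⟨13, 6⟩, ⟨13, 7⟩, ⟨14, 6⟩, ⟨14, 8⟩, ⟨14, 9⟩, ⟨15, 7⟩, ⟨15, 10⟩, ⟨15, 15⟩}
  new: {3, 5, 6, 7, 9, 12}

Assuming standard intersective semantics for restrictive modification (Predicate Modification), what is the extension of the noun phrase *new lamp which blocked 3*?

{3, 6, 12}

⟦which blocked 3⟧ = {x : ⟨x, 3⟩ ∈ ⟦blocked⟧} = {1, 2, 3, 4, 6, 8, 10, 11, 12}
⟦lamp⟧ = {1, 2, 3, 4, 6, 7, 8, 11, 12, 14, 15}
… ∩ ⟦which blocked 3⟧ = {1, 2, 3, 4, 6, 7, 8, 11, 12, 14, 15} ∩ {1, 2, 3, 4, 6, 8, 10, 11, 12} = {1, 2, 3, 4, 6, 8, 11, 12}
… ∩ ⟦new⟧ = {1, 2, 3, 4, 6, 8, 11, 12} ∩ {3, 5, 6, 7, 9, 12} = {3, 6, 12}
So ⟦new lamp which blocked 3⟧ = {3, 6, 12}.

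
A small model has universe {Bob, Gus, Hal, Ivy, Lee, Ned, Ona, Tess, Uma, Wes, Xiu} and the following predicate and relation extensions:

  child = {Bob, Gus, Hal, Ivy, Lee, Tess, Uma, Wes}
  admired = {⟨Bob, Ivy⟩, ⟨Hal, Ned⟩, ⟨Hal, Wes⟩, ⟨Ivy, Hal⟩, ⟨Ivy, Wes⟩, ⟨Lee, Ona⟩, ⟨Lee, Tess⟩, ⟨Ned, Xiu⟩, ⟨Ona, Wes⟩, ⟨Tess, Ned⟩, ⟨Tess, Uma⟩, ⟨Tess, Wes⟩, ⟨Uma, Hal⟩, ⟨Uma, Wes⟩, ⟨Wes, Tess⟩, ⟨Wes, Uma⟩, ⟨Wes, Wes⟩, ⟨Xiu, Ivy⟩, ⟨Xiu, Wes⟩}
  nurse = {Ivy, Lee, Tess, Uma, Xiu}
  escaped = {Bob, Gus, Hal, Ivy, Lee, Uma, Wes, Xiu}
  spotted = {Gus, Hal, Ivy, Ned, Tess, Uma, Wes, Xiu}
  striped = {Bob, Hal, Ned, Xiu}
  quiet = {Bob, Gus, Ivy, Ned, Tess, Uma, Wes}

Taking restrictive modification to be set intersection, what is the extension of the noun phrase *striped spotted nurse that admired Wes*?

{Xiu}

⟦that admired Wes⟧ = {x : ⟨x, Wes⟩ ∈ ⟦admired⟧} = {Hal, Ivy, Ona, Tess, Uma, Wes, Xiu}
⟦nurse⟧ = {Ivy, Lee, Tess, Uma, Xiu}
… ∩ ⟦that admired Wes⟧ = {Ivy, Lee, Tess, Uma, Xiu} ∩ {Hal, Ivy, Ona, Tess, Uma, Wes, Xiu} = {Ivy, Tess, Uma, Xiu}
… ∩ ⟦striped⟧ = {Ivy, Tess, Uma, Xiu} ∩ {Bob, Hal, Ned, Xiu} = {Xiu}
… ∩ ⟦spotted⟧ = {Xiu} ∩ {Gus, Hal, Ivy, Ned, Tess, Uma, Wes, Xiu} = {Xiu}
So ⟦striped spotted nurse that admired Wes⟧ = {Xiu}.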